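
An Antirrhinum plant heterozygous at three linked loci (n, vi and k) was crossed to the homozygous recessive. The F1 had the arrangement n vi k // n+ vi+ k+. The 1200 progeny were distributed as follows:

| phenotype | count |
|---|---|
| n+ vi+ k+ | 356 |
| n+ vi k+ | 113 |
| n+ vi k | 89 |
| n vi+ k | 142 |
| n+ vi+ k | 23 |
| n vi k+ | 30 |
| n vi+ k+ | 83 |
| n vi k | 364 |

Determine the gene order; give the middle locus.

The two rarest classes, n vi k+ and n+ vi+ k, are the double crossovers. Comparing them with the parentals, only the k allele has switched, so k is the middle locus and the order is n – k – vi.

k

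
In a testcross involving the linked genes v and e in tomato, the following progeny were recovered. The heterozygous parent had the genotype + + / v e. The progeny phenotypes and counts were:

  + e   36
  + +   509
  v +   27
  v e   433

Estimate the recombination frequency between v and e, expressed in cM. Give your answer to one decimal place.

6.3 cM

The recombinant classes are + e and v +: 36 + 27 = 63.
Recombination frequency = 63/1005 = 0.0627 ≈ 6.3%, i.e. 6.3 cM.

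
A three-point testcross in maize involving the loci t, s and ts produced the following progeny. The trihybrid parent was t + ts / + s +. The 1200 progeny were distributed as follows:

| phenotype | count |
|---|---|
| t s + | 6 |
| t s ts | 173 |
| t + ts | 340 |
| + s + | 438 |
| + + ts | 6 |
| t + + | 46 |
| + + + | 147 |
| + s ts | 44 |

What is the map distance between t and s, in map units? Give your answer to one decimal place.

The two rarest classes, + + ts and t s +, are the double crossovers. Comparing them with the parentals, only the t allele has switched, so t is the middle locus and the order is ts – t – s.
Crossovers in the t–s interval produce the single-crossover classes t s ts and + + + (173 + 147 = 320) plus the double crossovers (12).
RF(t–s) = (320 + 12) / 1200 = 332/1200 = 0.2767 → 27.7 map units.

27.7 map units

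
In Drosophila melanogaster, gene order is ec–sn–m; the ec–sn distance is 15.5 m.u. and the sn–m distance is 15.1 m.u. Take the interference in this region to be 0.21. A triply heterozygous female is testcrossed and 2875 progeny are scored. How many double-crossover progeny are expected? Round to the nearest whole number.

53

Map distances give recombination frequencies of 0.155 and 0.151 for the two intervals.
With interference 0.21 (so coincidence = 0.79), expected double-crossover frequency = 0.155 × 0.151 × 0.79 = 0.01849.
Expected number = 0.01849 × 2875 = 53.16 ≈ 53.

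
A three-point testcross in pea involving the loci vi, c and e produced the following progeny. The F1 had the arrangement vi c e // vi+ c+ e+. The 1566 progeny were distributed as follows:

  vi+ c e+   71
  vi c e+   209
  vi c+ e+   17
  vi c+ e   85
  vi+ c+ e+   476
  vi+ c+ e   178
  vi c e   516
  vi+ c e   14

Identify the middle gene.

vi

The two rarest classes, vi+ c e and vi c+ e+, are the double crossovers. Comparing them with the parentals, only the vi allele has switched, so vi is the middle locus and the order is e – vi – c.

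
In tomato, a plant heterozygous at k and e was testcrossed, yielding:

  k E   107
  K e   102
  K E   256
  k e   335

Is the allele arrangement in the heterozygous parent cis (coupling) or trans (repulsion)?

The two most frequent classes are K E (256) and k e (335); these are the parental (non-recombinant) types.
So the F1 carried K E on one chromosome and k e on the other — the recessive alleles are on the same chromosome (cis / coupling).

cis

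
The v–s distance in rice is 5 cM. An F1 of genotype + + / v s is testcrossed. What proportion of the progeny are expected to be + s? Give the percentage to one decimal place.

A map distance of 5 cM corresponds to a recombination frequency of 0.050.
The F1 is + + / v s, so + s is a recombinant gamete class with expected frequency r/2 = 0.050/2 = 0.0250.
That is 0.0250 = 2.5% of the progeny.

2.5%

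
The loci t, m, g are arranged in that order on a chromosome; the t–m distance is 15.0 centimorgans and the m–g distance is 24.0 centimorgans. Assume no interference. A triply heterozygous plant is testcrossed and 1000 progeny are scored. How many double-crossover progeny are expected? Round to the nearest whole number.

Map distances give recombination frequencies of 0.150 and 0.240 for the two intervals.
With no interference, expected double-crossover frequency = 0.150 × 0.240 = 0.03600.
Expected number = 0.03600 × 1000 = 36.00 ≈ 36.

36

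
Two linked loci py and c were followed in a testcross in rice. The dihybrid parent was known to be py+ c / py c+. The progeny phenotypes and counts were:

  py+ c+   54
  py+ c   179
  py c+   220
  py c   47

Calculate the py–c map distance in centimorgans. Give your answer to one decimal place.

The recombinant classes are py+ c+ and py c: 54 + 47 = 101.
Recombination frequency = 101/500 = 0.2020 ≈ 20.2%, i.e. 20.2 centimorgans.

20.2 centimorgans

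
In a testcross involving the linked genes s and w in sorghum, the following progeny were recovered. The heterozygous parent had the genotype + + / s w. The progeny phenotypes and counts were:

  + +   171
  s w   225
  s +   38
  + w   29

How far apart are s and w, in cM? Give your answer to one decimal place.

14.5 cM

The recombinant classes are + w and s +: 29 + 38 = 67.
Recombination frequency = 67/463 = 0.1447 ≈ 14.5%, i.e. 14.5 cM.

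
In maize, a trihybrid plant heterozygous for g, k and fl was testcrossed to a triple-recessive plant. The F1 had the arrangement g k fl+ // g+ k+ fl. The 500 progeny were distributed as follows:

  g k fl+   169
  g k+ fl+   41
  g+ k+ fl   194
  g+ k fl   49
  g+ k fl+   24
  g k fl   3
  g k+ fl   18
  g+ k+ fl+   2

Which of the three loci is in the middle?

The two rarest classes, g k fl and g+ k+ fl+, are the double crossovers. Comparing them with the parentals, only the fl allele has switched, so fl is the middle locus and the order is k – fl – g.

fl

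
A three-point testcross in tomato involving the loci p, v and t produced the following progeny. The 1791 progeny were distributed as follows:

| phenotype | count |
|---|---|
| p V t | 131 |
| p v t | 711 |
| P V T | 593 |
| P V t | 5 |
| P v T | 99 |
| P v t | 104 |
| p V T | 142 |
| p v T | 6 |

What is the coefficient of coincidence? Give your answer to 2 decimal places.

0.32

The two most frequent reciprocal classes, p v t and P V T, are the parental types, so the F1 was p v t / P V T.
The two rarest classes, p v T and P V t, are the double crossovers. Comparing them with the parentals, only the t allele has switched, so t is the middle locus and the order is v – t – p.
v–t: (230 + 11)/1791 = 0.1346; t–p: (246 + 11)/1791 = 0.1435.
Expected DCO frequency = 0.1346 × 0.1435 ≈ 0.01932; observed = 11/1791 ≈ 0.00614.
Coefficient of coincidence = 0.00614/0.01932 ≈ 0.32.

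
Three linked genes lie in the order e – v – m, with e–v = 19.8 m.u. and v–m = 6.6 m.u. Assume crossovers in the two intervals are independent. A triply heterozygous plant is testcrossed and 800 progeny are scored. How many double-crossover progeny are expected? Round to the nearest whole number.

Map distances give recombination frequencies of 0.198 and 0.066 for the two intervals.
With no interference, expected double-crossover frequency = 0.198 × 0.066 = 0.01307.
Expected number = 0.01307 × 800 = 10.45 ≈ 10.

10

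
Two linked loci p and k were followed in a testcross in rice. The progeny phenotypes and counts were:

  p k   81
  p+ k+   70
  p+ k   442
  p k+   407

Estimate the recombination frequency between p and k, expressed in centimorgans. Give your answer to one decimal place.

15.1 centimorgans

The two most frequent classes, p+ k (442) and p k+ (407), are the parental types, so the F1 was p+ k / p k+.
The recombinant classes are p+ k+ and p k: 70 + 81 = 151.
Recombination frequency = 151/1000 = 0.1510 ≈ 15.1%, i.e. 15.1 centimorgans.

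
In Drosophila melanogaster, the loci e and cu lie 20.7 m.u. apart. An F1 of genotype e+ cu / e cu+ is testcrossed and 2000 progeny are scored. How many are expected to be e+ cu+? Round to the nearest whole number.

A map distance of 20.7 m.u. corresponds to a recombination frequency of 0.207.
The F1 is e+ cu / e cu+, so e+ cu+ is a recombinant gamete class with expected frequency r/2 = 0.207/2 = 0.1035.
Expected number = 0.1035 × 2000 = 207.00 ≈ 207.

207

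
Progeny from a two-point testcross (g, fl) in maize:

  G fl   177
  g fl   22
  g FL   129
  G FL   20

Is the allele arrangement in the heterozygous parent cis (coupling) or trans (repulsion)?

trans

The two most frequent classes are G fl (177) and g FL (129); these are the parental (non-recombinant) types.
So the F1 carried G fl on one chromosome and g FL on the other — the recessive alleles are on opposite chromosomes (trans / repulsion).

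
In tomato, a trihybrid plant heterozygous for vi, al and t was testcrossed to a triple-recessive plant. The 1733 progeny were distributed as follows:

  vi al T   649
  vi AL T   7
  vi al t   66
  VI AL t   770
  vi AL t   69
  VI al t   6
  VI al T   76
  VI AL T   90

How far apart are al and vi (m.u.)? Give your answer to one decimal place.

The two most frequent reciprocal classes, VI AL t and vi al T, are the parental types, so the F1 was VI AL t / vi al T.
The two rarest classes, VI al t and vi AL T, are the double crossovers. Comparing them with the parentals, only the al allele has switched, so al is the middle locus and the order is vi – al – t.
Crossovers in the vi–al interval produce the single-crossover classes vi AL t and VI al T (69 + 76 = 145) plus the double crossovers (13).
RF(vi–al) = (145 + 13) / 1733 = 158/1733 = 0.0912 → 9.1 m.u.

9.1 m.u.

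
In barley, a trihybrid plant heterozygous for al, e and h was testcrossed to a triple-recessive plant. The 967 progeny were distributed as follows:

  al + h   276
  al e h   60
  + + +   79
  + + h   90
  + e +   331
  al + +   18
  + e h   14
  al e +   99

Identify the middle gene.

h

The two most frequent reciprocal classes, al + h and + e +, are the parental types, so the F1 was al + h / + e +.
The two rarest classes, al + + and + e h, are the double crossovers. Comparing them with the parentals, only the h allele has switched, so h is the middle locus and the order is al – h – e.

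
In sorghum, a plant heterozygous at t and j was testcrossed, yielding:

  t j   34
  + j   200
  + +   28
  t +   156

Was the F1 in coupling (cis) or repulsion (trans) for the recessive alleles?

The two most frequent classes are + j (200) and t + (156); these are the parental (non-recombinant) types.
So the F1 carried + j on one chromosome and t + on the other — the recessive alleles are on opposite chromosomes (trans / repulsion).

trans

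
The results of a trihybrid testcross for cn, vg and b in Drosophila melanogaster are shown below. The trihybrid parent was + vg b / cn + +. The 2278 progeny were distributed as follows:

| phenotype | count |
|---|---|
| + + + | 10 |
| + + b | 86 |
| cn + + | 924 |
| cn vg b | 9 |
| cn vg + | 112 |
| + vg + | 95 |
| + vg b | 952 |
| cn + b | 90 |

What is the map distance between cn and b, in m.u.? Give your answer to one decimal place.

9.0 m.u.

The two rarest classes, cn vg b and + + +, are the double crossovers. Comparing them with the parentals, only the cn allele has switched, so cn is the middle locus and the order is b – cn – vg.
Crossovers in the b–cn interval produce the single-crossover classes + vg + and cn + b (95 + 90 = 185) plus the double crossovers (19).
RF(b–cn) = (185 + 19) / 2278 = 204/2278 = 0.0896 → 9.0 m.u.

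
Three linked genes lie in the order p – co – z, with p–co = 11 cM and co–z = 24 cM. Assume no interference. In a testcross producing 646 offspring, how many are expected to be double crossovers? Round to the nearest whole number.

Map distances give recombination frequencies of 0.110 and 0.240 for the two intervals.
With no interference, expected double-crossover frequency = 0.110 × 0.240 = 0.02640.
Expected number = 0.02640 × 646 = 17.05 ≈ 17.

17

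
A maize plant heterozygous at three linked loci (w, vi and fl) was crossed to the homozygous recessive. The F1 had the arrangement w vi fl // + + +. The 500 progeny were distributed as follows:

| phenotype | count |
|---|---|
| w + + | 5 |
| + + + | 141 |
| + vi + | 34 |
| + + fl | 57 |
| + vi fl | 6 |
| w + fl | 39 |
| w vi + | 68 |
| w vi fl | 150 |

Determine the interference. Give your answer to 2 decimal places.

The two rarest classes, + vi fl and w + +, are the double crossovers. Comparing them with the parentals, only the w allele has switched, so w is the middle locus and the order is vi – w – fl.
vi–w: (73 + 11)/500 = 0.1680; w–fl: (125 + 11)/500 = 0.2720.
Expected DCO frequency = 0.1680 × 0.2720 ≈ 0.04570; observed = 11/500 ≈ 0.02200.
Coefficient of coincidence = 0.02200/0.04570 ≈ 0.48; interference = 1 − 0.48 = 0.52.

0.52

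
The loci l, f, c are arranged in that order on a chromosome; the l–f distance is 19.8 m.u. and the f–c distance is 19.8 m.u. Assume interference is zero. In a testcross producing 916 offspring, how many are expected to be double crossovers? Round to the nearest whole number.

Map distances give recombination frequencies of 0.198 and 0.198 for the two intervals.
With no interference, expected double-crossover frequency = 0.198 × 0.198 = 0.03920.
Expected number = 0.03920 × 916 = 35.91 ≈ 36.

36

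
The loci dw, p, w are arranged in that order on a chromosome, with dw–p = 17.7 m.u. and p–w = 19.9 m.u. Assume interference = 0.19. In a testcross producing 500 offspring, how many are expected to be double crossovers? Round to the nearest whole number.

14

Map distances give recombination frequencies of 0.177 and 0.199 for the two intervals.
With interference 0.19 (so coincidence = 0.81), expected double-crossover frequency = 0.177 × 0.199 × 0.81 = 0.02853.
Expected number = 0.02853 × 500 = 14.27 ≈ 14.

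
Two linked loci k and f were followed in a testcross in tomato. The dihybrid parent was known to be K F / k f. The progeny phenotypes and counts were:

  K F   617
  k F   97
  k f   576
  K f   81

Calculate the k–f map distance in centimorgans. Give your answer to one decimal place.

13.0 centimorgans

The recombinant classes are K f and k F: 81 + 97 = 178.
Recombination frequency = 178/1371 = 0.1298 ≈ 13.0%, i.e. 13.0 centimorgans.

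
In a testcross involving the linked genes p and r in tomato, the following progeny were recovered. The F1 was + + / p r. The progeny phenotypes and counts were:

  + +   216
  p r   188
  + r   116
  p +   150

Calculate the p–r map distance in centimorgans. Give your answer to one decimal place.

39.7 centimorgans

The recombinant classes are + r and p +: 116 + 150 = 266.
Recombination frequency = 266/670 = 0.3970 ≈ 39.7%, i.e. 39.7 centimorgans.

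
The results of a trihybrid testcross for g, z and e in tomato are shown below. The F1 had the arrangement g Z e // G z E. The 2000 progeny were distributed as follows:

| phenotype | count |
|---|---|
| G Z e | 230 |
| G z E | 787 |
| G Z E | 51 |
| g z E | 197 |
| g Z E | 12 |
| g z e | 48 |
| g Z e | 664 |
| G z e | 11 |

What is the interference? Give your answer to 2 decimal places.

0.16

The two rarest classes, g Z E and G z e, are the double crossovers. Comparing them with the parentals, only the e allele has switched, so e is the middle locus and the order is z – e – g.
z–e: (99 + 23)/2000 = 0.0610; e–g: (427 + 23)/2000 = 0.2250.
Expected DCO frequency = 0.0610 × 0.2250 ≈ 0.01372; observed = 23/2000 ≈ 0.01150.
Coefficient of coincidence = 0.01150/0.01372 ≈ 0.84; interference = 1 − 0.84 = 0.16.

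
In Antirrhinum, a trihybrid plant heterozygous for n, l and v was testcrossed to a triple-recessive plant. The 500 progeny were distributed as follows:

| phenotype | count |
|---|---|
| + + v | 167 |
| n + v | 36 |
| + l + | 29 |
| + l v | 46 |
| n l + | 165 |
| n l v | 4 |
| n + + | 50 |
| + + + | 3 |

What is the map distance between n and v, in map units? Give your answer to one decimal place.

The two most frequent reciprocal classes, n l + and + + v, are the parental types, so the F1 was n l + / + + v.
The two rarest classes, n l v and + + +, are the double crossovers. Comparing them with the parentals, only the v allele has switched, so v is the middle locus and the order is n – v – l.
Crossovers in the n–v interval produce the single-crossover classes + l + and n + v (29 + 36 = 65) plus the double crossovers (7).
RF(n–v) = (65 + 7) / 500 = 72/500 = 0.1440 → 14.4 map units.

14.4 map units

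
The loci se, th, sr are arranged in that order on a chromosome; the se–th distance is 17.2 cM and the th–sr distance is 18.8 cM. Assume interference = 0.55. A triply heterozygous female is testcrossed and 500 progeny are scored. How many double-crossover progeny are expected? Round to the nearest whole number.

7

Map distances give recombination frequencies of 0.172 and 0.188 for the two intervals.
With interference 0.55 (so coincidence = 0.45), expected double-crossover frequency = 0.172 × 0.188 × 0.45 = 0.01455.
Expected number = 0.01455 × 500 = 7.28 ≈ 7.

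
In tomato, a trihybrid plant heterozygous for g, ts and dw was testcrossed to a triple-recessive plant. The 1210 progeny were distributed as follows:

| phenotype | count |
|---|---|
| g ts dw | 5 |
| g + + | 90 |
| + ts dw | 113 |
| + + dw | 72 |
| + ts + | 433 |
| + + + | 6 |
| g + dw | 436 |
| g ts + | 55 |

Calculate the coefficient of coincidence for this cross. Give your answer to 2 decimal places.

The two most frequent reciprocal classes, + ts + and g + dw, are the parental types, so the F1 was + ts + / g + dw.
The two rarest classes, + + + and g ts dw, are the double crossovers. Comparing them with the parentals, only the ts allele has switched, so ts is the middle locus and the order is dw – ts – g.
dw–ts: (203 + 11)/1210 = 0.1769; ts–g: (127 + 11)/1210 = 0.1140.
Expected DCO frequency = 0.1769 × 0.1140 ≈ 0.02017; observed = 11/1210 ≈ 0.00909.
Coefficient of coincidence = 0.00909/0.02017 ≈ 0.45.

0.45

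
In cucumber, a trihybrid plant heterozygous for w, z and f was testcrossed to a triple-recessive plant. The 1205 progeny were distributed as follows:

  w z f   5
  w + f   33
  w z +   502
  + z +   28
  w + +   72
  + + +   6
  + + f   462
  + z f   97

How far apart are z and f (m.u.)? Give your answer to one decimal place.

The two most frequent reciprocal classes, w z + and + + f, are the parental types, so the F1 was w z + / + + f.
The two rarest classes, w z f and + + +, are the double crossovers. Comparing them with the parentals, only the f allele has switched, so f is the middle locus and the order is w – f – z.
Crossovers in the f–z interval produce the single-crossover classes w + + and + z f (72 + 97 = 169) plus the double crossovers (11).
RF(f–z) = (169 + 11) / 1205 = 180/1205 = 0.1494 → 14.9 m.u.

14.9 m.u.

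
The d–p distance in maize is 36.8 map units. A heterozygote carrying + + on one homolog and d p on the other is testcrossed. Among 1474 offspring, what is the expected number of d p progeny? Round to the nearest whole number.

A map distance of 36.8 map units corresponds to a recombination frequency of 0.368.
The F1 is + + / d p, so d p is a parental gamete class with expected frequency (1 − r)/2 = 0.632/2 = 0.3160.
Expected number = 0.3160 × 1474 = 465.78 ≈ 466.

466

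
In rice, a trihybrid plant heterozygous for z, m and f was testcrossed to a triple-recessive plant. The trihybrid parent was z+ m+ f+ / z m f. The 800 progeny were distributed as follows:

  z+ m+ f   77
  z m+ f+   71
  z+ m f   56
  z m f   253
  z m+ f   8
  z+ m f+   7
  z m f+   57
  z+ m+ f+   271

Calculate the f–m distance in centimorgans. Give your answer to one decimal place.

18.6 centimorgans

The two rarest classes, z+ m f+ and z m+ f, are the double crossovers. Comparing them with the parentals, only the m allele has switched, so m is the middle locus and the order is f – m – z.
Crossovers in the f–m interval produce the single-crossover classes z+ m+ f and z m f+ (77 + 57 = 134) plus the double crossovers (15).
RF(f–m) = (134 + 15) / 800 = 149/800 = 0.1862 → 18.6 centimorgans.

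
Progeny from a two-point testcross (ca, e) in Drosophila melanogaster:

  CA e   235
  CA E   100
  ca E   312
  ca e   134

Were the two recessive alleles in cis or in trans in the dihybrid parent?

The two most frequent classes are CA e (235) and ca E (312); these are the parental (non-recombinant) types.
So the F1 carried CA e on one chromosome and ca E on the other — the recessive alleles are on opposite chromosomes (trans / repulsion).

trans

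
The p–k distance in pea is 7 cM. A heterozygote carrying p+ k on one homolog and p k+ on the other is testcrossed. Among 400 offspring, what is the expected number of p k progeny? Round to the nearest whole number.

A map distance of 7 cM corresponds to a recombination frequency of 0.070.
The F1 is p+ k / p k+, so p k is a recombinant gamete class with expected frequency r/2 = 0.070/2 = 0.0350.
Expected number = 0.0350 × 400 = 14.00 ≈ 14.

14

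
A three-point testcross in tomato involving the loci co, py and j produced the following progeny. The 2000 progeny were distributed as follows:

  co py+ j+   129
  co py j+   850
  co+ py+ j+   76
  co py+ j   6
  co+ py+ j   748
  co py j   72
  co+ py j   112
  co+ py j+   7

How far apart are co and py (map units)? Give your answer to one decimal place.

The two most frequent reciprocal classes, co py j+ and co+ py+ j, are the parental types, so the F1 was co py j+ / co+ py+ j.
The two rarest classes, co+ py j+ and co py+ j, are the double crossovers. Comparing them with the parentals, only the co allele has switched, so co is the middle locus and the order is py – co – j.
Crossovers in the py–co interval produce the single-crossover classes co py+ j+ and co+ py j (129 + 112 = 241) plus the double crossovers (13).
RF(py–co) = (241 + 13) / 2000 = 254/2000 = 0.1270 → 12.7 map units.

12.7 map units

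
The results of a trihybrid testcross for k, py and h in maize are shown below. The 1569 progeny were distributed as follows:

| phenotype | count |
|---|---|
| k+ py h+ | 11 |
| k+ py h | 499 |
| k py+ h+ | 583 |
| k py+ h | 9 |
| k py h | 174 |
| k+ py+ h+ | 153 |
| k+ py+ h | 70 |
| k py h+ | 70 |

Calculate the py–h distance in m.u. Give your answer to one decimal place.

10.2 m.u.

The two most frequent reciprocal classes, k py+ h+ and k+ py h, are the parental types, so the F1 was k py+ h+ / k+ py h.
The two rarest classes, k py+ h and k+ py h+, are the double crossovers. Comparing them with the parentals, only the h allele has switched, so h is the middle locus and the order is k – h – py.
Crossovers in the h–py interval produce the single-crossover classes k py h+ and k+ py+ h (70 + 70 = 140) plus the double crossovers (20).
RF(h–py) = (140 + 20) / 1569 = 160/1569 = 0.1020 → 10.2 m.u.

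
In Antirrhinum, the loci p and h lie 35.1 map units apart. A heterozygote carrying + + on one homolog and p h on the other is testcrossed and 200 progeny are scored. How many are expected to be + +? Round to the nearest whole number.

A map distance of 35.1 map units corresponds to a recombination frequency of 0.351.
The F1 is + + / p h, so + + is a parental gamete class with expected frequency (1 − r)/2 = 0.649/2 = 0.3245.
Expected number = 0.3245 × 200 = 64.90 ≈ 65.

65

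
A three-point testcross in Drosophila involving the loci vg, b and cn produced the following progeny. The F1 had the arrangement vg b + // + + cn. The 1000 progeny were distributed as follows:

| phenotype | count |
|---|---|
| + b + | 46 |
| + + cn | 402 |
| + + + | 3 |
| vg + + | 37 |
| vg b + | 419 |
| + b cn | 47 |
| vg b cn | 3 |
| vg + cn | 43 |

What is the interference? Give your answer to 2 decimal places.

0.30

The two rarest classes, vg b cn and + + +, are the double crossovers. Comparing them with the parentals, only the cn allele has switched, so cn is the middle locus and the order is b – cn – vg.
b–cn: (84 + 6)/1000 = 0.0900; cn–vg: (89 + 6)/1000 = 0.0950.
Expected DCO frequency = 0.0900 × 0.0950 ≈ 0.00855; observed = 6/1000 ≈ 0.00600.
Coefficient of coincidence = 0.00600/0.00855 ≈ 0.70; interference = 1 − 0.70 = 0.30.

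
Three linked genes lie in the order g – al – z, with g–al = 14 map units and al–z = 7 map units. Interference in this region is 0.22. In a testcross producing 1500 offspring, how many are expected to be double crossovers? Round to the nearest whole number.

Map distances give recombination frequencies of 0.140 and 0.070 for the two intervals.
With interference 0.22 (so coincidence = 0.78), expected double-crossover frequency = 0.140 × 0.070 × 0.78 = 0.00764.
Expected number = 0.00764 × 1500 = 11.47 ≈ 11.

11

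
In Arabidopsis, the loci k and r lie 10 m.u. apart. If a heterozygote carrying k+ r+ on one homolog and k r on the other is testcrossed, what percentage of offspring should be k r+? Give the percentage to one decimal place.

5.0%

A map distance of 10 m.u. corresponds to a recombination frequency of 0.100.
The F1 is k+ r+ / k r, so k r+ is a recombinant gamete class with expected frequency r/2 = 0.100/2 = 0.0500.
That is 0.0500 = 5.0% of the progeny.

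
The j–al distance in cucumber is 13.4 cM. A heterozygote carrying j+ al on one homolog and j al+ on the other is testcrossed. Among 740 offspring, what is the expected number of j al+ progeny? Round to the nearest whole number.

320

A map distance of 13.4 cM corresponds to a recombination frequency of 0.134.
The F1 is j+ al / j al+, so j al+ is a parental gamete class with expected frequency (1 − r)/2 = 0.866/2 = 0.4330.
Expected number = 0.4330 × 740 = 320.42 ≈ 320.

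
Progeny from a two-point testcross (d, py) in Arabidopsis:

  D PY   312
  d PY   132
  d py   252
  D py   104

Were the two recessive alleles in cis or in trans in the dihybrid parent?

The two most frequent classes are D PY (312) and d py (252); these are the parental (non-recombinant) types.
So the F1 carried D PY on one chromosome and d py on the other — the recessive alleles are on the same chromosome (cis / coupling).

cis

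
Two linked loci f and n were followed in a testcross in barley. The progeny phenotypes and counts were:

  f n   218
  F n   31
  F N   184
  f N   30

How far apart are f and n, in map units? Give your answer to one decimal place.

13.2 map units

The two most frequent classes, F N (184) and f n (218), are the parental types, so the F1 was F N / f n.
The recombinant classes are F n and f N: 31 + 30 = 61.
Recombination frequency = 61/463 = 0.1317 ≈ 13.2%, i.e. 13.2 map units.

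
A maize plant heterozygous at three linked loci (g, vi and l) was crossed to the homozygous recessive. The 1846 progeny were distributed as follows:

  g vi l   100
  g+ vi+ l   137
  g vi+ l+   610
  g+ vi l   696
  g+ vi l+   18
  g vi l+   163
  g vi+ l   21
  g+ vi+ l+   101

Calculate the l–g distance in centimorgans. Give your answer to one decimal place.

13.0 centimorgans

The two most frequent reciprocal classes, g+ vi l and g vi+ l+, are the parental types, so the F1 was g+ vi l / g vi+ l+.
The two rarest classes, g+ vi l+ and g vi+ l, are the double crossovers. Comparing them with the parentals, only the l allele has switched, so l is the middle locus and the order is vi – l – g.
Crossovers in the l–g interval produce the single-crossover classes g vi l and g+ vi+ l+ (100 + 101 = 201) plus the double crossovers (39).
RF(l–g) = (201 + 39) / 1846 = 240/1846 = 0.1300 → 13.0 centimorgans.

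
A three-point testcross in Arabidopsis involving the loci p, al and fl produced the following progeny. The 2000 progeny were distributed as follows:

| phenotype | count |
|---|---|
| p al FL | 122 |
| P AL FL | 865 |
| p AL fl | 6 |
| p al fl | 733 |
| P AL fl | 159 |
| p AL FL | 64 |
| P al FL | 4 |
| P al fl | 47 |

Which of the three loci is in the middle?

al

The two most frequent reciprocal classes, p al fl and P AL FL, are the parental types, so the F1 was p al fl / P AL FL.
The two rarest classes, p AL fl and P al FL, are the double crossovers. Comparing them with the parentals, only the al allele has switched, so al is the middle locus and the order is fl – al – p.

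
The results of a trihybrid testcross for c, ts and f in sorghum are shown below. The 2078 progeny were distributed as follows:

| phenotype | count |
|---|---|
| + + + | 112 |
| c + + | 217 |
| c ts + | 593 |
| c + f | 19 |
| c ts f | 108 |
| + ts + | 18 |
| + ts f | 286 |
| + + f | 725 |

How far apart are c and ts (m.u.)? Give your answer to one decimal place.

26.0 m.u.

The two most frequent reciprocal classes, + + f and c ts +, are the parental types, so the F1 was + + f / c ts +.
The two rarest classes, c + f and + ts +, are the double crossovers. Comparing them with the parentals, only the c allele has switched, so c is the middle locus and the order is f – c – ts.
Crossovers in the c–ts interval produce the single-crossover classes + ts f and c + + (286 + 217 = 503) plus the double crossovers (37).
RF(c–ts) = (503 + 37) / 2078 = 540/2078 = 0.2599 → 26.0 m.u.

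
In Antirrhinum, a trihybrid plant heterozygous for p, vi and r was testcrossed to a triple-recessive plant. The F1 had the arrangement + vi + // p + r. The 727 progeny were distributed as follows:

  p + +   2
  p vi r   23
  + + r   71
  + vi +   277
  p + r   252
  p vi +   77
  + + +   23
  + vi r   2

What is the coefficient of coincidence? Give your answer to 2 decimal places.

0.38

The two rarest classes, + vi r and p + +, are the double crossovers. Comparing them with the parentals, only the r allele has switched, so r is the middle locus and the order is p – r – vi.
p–r: (148 + 4)/727 = 0.2091; r–vi: (46 + 4)/727 = 0.0688.
Expected DCO frequency = 0.2091 × 0.0688 ≈ 0.01439; observed = 4/727 ≈ 0.00550.
Coefficient of coincidence = 0.00550/0.01439 ≈ 0.38.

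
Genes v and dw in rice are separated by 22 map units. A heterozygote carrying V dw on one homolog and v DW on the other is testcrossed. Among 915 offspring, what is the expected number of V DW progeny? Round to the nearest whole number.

101

A map distance of 22 map units corresponds to a recombination frequency of 0.220.
The F1 is V dw / v DW, so V DW is a recombinant gamete class with expected frequency r/2 = 0.220/2 = 0.1100.
Expected number = 0.1100 × 915 = 100.65 ≈ 101.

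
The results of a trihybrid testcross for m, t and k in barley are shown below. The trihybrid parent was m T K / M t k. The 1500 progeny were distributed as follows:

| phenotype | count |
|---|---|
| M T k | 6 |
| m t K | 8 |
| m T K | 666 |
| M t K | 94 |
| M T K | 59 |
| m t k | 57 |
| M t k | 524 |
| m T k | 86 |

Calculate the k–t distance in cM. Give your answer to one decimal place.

The two rarest classes, m t K and M T k, are the double crossovers. Comparing them with the parentals, only the t allele has switched, so t is the middle locus and the order is k – t – m.
Crossovers in the k–t interval produce the single-crossover classes m T k and M t K (86 + 94 = 180) plus the double crossovers (14).
RF(k–t) = (180 + 14) / 1500 = 194/1500 = 0.1293 → 12.9 cM.

12.9 cM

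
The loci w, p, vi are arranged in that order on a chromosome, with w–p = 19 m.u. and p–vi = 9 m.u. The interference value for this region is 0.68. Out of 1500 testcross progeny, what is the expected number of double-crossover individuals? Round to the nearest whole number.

8

Map distances give recombination frequencies of 0.190 and 0.090 for the two intervals.
With interference 0.68 (so coincidence = 0.32), expected double-crossover frequency = 0.190 × 0.090 × 0.32 = 0.00547.
Expected number = 0.00547 × 1500 = 8.21 ≈ 8.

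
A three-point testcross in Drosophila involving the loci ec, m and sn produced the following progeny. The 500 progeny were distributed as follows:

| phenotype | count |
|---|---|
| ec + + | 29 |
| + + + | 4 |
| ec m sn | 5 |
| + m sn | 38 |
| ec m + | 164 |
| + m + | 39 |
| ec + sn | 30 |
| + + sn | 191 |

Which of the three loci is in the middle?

The two most frequent reciprocal classes, ec m + and + + sn, are the parental types, so the F1 was ec m + / + + sn.
The two rarest classes, ec m sn and + + +, are the double crossovers. Comparing them with the parentals, only the sn allele has switched, so sn is the middle locus and the order is m – sn – ec.

sn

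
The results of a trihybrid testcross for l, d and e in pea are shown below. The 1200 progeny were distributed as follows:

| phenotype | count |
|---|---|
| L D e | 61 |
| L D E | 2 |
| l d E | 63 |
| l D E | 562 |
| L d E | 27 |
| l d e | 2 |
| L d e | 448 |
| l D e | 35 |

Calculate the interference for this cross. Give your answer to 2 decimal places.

The two most frequent reciprocal classes, l D E and L d e, are the parental types, so the F1 was l D E / L d e.
The two rarest classes, L D E and l d e, are the double crossovers. Comparing them with the parentals, only the l allele has switched, so l is the middle locus and the order is e – l – d.
e–l: (62 + 4)/1200 = 0.0550; l–d: (124 + 4)/1200 = 0.1067.
Expected DCO frequency = 0.0550 × 0.1067 ≈ 0.00587; observed = 4/1200 ≈ 0.00333.
Coefficient of coincidence = 0.00333/0.00587 ≈ 0.57; interference = 1 − 0.57 = 0.43.

0.43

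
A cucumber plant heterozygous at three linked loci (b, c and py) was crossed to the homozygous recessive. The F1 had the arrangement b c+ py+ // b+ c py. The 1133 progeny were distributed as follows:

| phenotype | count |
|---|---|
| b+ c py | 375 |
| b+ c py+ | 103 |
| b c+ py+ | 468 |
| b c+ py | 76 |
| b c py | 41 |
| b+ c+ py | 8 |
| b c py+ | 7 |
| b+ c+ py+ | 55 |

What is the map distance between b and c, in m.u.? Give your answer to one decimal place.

9.8 m.u.

The two rarest classes, b c py+ and b+ c+ py, are the double crossovers. Comparing them with the parentals, only the c allele has switched, so c is the middle locus and the order is b – c – py.
Crossovers in the b–c interval produce the single-crossover classes b+ c+ py+ and b c py (55 + 41 = 96) plus the double crossovers (15).
RF(b–c) = (96 + 15) / 1133 = 111/1133 = 0.0980 → 9.8 m.u.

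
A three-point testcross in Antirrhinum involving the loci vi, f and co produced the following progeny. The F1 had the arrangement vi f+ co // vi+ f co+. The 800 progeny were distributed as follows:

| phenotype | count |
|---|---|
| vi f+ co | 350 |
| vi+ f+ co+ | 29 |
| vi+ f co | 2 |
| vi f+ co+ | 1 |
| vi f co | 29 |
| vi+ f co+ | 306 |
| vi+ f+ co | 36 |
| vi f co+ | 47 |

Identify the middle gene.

The two rarest classes, vi f+ co+ and vi+ f co, are the double crossovers. Comparing them with the parentals, only the co allele has switched, so co is the middle locus and the order is f – co – vi.

co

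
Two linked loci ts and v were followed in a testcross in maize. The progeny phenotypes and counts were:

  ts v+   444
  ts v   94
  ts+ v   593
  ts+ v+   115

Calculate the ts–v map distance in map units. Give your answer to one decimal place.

16.8 map units

The two most frequent classes, ts+ v (593) and ts v+ (444), are the parental types, so the F1 was ts+ v / ts v+.
The recombinant classes are ts+ v+ and ts v: 115 + 94 = 209.
Recombination frequency = 209/1246 = 0.1677 ≈ 16.8%, i.e. 16.8 map units.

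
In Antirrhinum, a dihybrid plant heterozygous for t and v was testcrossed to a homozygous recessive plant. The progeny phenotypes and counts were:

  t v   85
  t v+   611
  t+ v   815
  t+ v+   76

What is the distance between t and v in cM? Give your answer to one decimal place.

10.1 cM

The two most frequent classes, t+ v (815) and t v+ (611), are the parental types, so the F1 was t+ v / t v+.
The recombinant classes are t+ v+ and t v: 76 + 85 = 161.
Recombination frequency = 161/1587 = 0.1014 ≈ 10.1%, i.e. 10.1 cM.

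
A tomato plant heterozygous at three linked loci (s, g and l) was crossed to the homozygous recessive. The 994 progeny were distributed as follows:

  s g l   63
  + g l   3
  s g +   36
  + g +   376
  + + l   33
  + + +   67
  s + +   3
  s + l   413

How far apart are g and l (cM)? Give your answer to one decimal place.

The two most frequent reciprocal classes, + g + and s + l, are the parental types, so the F1 was + g + / s + l.
The two rarest classes, + g l and s + +, are the double crossovers. Comparing them with the parentals, only the l allele has switched, so l is the middle locus and the order is g – l – s.
Crossovers in the g–l interval produce the single-crossover classes + + + and s g l (67 + 63 = 130) plus the double crossovers (6).
RF(g–l) = (130 + 6) / 994 = 136/994 = 0.1368 → 13.7 cM.

13.7 cM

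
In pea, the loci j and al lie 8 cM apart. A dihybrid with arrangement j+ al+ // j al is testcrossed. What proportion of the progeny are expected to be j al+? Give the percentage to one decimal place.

A map distance of 8 cM corresponds to a recombination frequency of 0.080.
The F1 is j+ al+ / j al, so j al+ is a recombinant gamete class with expected frequency r/2 = 0.080/2 = 0.0400.
That is 0.0400 = 4.0% of the progeny.

4.0%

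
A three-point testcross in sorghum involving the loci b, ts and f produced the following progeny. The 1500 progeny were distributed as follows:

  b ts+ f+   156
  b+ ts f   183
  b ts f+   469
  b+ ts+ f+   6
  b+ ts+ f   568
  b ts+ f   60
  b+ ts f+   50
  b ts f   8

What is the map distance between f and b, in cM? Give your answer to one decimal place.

The two most frequent reciprocal classes, b ts f+ and b+ ts+ f, are the parental types, so the F1 was b ts f+ / b+ ts+ f.
The two rarest classes, b ts f and b+ ts+ f+, are the double crossovers. Comparing them with the parentals, only the f allele has switched, so f is the middle locus and the order is b – f – ts.
Crossovers in the b–f interval produce the single-crossover classes b+ ts f+ and b ts+ f (50 + 60 = 110) plus the double crossovers (14).
RF(b–f) = (110 + 14) / 1500 = 124/1500 = 0.0827 → 8.3 cM.

8.3 cM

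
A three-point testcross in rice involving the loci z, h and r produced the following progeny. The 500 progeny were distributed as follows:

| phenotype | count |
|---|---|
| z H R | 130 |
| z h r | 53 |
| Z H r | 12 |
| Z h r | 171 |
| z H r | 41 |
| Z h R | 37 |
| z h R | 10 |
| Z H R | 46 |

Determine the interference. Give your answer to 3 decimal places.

0.091

The two most frequent reciprocal classes, Z h r and z H R, are the parental types, so the F1 was Z h r / z H R.
The two rarest classes, Z H r and z h R, are the double crossovers. Comparing them with the parentals, only the h allele has switched, so h is the middle locus and the order is z – h – r.
z–h: (99 + 22)/500 = 0.2420; h–r: (78 + 22)/500 = 0.2000.
Expected DCO frequency = 0.2420 × 0.2000 ≈ 0.04840; observed = 22/500 ≈ 0.04400.
Coefficient of coincidence = 0.04400/0.04840 ≈ 0.909; interference = 1 − 0.909 = 0.091.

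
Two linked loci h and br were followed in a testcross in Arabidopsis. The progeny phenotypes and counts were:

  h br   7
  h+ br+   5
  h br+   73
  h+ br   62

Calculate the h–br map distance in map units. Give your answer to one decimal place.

8.2 map units

The two most frequent classes, h+ br (62) and h br+ (73), are the parental types, so the F1 was h+ br / h br+.
The recombinant classes are h+ br+ and h br: 5 + 7 = 12.
Recombination frequency = 12/147 = 0.0816 ≈ 8.2%, i.e. 8.2 map units.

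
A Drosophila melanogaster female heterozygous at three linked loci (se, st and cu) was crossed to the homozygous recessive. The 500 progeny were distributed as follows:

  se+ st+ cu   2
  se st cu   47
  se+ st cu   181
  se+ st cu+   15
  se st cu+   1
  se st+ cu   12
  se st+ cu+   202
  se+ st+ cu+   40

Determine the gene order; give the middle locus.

st

The two most frequent reciprocal classes, se+ st cu and se st+ cu+, are the parental types, so the F1 was se+ st cu / se st+ cu+.
The two rarest classes, se+ st+ cu and se st cu+, are the double crossovers. Comparing them with the parentals, only the st allele has switched, so st is the middle locus and the order is se – st – cu.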